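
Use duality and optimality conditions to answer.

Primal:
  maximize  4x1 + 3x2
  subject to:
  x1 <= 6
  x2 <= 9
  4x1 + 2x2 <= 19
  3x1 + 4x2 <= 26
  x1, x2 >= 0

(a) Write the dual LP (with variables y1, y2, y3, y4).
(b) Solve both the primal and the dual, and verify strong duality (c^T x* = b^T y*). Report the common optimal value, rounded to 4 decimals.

The standard primal-dual pair for 'max c^T x s.t. A x <= b, x >= 0' is:
  Dual:  min b^T y  s.t.  A^T y >= c,  y >= 0.

So the dual LP is:
  minimize  6y1 + 9y2 + 19y3 + 26y4
  subject to:
    y1 + 4y3 + 3y4 >= 4
    y2 + 2y3 + 4y4 >= 3
    y1, y2, y3, y4 >= 0

Solving the primal: x* = (2.4, 4.7).
  primal value c^T x* = 23.7.
Solving the dual: y* = (0, 0, 0.7, 0.4).
  dual value b^T y* = 23.7.
Strong duality: c^T x* = b^T y*. Confirmed.

23.7


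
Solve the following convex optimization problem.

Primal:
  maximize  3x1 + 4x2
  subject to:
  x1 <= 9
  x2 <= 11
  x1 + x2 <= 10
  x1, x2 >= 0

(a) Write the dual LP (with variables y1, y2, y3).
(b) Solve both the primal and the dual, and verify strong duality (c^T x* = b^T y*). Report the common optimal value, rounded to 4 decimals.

The standard primal-dual pair for 'max c^T x s.t. A x <= b, x >= 0' is:
  Dual:  min b^T y  s.t.  A^T y >= c,  y >= 0.

So the dual LP is:
  minimize  9y1 + 11y2 + 10y3
  subject to:
    y1 + y3 >= 3
    y2 + y3 >= 4
    y1, y2, y3 >= 0

Solving the primal: x* = (0, 10).
  primal value c^T x* = 40.
Solving the dual: y* = (0, 0, 4).
  dual value b^T y* = 40.
Strong duality: c^T x* = b^T y*. Confirmed.

40


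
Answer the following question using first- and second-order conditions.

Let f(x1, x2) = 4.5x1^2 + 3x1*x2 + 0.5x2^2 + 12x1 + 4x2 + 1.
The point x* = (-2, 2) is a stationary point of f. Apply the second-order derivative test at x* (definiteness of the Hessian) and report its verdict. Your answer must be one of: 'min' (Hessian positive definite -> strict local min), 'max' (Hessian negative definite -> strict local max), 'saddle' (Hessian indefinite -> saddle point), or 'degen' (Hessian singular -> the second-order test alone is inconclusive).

Compute the Hessian H = grad^2 f:
  H = [[9, 3], [3, 1]]
Verify stationarity: grad f(x*) = H x* + g = (0, 0).
Eigenvalues of H: 0, 10.
H has a zero eigenvalue (singular; positive semidefinite but not definite), so H is neither positive definite, negative definite, nor indefinite. The second-order test alone is inconclusive -> degen.
(Indeed, f is constant along the null direction of H through x*, so x* is not a strict local extremum.)

degen


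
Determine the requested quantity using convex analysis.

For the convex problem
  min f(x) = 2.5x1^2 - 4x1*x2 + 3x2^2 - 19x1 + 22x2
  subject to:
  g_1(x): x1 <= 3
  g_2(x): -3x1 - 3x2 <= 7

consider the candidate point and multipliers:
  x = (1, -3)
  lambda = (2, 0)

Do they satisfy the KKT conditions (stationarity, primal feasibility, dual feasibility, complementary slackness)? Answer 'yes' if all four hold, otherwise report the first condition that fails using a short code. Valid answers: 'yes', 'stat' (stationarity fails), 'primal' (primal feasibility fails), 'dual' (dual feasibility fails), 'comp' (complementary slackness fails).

Gradient of f: grad f(x) = Q x + c = (-2, 0)
Constraint values g_i(x) = a_i^T x - b_i:
  g_1((1, -3)) = -2
  g_2((1, -3)) = -1
Stationarity residual: grad f(x) + sum_i lambda_i a_i = (0, 0)
  -> stationarity OK
Primal feasibility (all g_i <= 0): OK
Dual feasibility (all lambda_i >= 0): OK
Complementary slackness (lambda_i * g_i(x) = 0 for all i): FAILS

Verdict: the first failing condition is complementary_slackness -> comp.

comp


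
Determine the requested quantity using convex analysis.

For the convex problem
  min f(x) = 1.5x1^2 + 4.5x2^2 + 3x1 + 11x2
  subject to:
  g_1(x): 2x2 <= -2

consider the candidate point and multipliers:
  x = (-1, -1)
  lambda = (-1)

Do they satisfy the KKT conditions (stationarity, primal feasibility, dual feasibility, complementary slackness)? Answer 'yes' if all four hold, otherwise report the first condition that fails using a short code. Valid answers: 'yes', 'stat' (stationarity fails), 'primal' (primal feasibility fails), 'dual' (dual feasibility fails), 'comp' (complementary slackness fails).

Gradient of f: grad f(x) = Q x + c = (0, 2)
Constraint values g_i(x) = a_i^T x - b_i:
  g_1((-1, -1)) = 0
Stationarity residual: grad f(x) + sum_i lambda_i a_i = (0, 0)
  -> stationarity OK
Primal feasibility (all g_i <= 0): OK
Dual feasibility (all lambda_i >= 0): FAILS
Complementary slackness (lambda_i * g_i(x) = 0 for all i): OK

Verdict: the first failing condition is dual_feasibility -> dual.

dual


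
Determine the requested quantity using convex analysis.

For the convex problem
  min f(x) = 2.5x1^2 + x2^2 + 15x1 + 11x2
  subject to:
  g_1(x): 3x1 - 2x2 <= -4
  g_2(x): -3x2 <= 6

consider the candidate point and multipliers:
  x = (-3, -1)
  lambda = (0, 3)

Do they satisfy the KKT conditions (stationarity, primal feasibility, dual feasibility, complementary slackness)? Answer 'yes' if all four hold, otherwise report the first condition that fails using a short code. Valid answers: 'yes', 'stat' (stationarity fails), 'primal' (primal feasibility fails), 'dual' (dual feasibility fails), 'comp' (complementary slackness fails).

Gradient of f: grad f(x) = Q x + c = (0, 9)
Constraint values g_i(x) = a_i^T x - b_i:
  g_1((-3, -1)) = -3
  g_2((-3, -1)) = -3
Stationarity residual: grad f(x) + sum_i lambda_i a_i = (0, 0)
  -> stationarity OK
Primal feasibility (all g_i <= 0): OK
Dual feasibility (all lambda_i >= 0): OK
Complementary slackness (lambda_i * g_i(x) = 0 for all i): FAILS

Verdict: the first failing condition is complementary_slackness -> comp.

comp


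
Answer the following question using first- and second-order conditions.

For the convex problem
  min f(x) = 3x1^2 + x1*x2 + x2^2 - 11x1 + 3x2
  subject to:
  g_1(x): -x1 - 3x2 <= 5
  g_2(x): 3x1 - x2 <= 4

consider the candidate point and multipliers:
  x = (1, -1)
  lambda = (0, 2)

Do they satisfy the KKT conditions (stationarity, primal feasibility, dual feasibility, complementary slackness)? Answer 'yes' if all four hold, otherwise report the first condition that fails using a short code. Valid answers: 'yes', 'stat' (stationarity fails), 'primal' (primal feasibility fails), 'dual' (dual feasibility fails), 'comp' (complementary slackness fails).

Gradient of f: grad f(x) = Q x + c = (-6, 2)
Constraint values g_i(x) = a_i^T x - b_i:
  g_1((1, -1)) = -3
  g_2((1, -1)) = 0
Stationarity residual: grad f(x) + sum_i lambda_i a_i = (0, 0)
  -> stationarity OK
Primal feasibility (all g_i <= 0): OK
Dual feasibility (all lambda_i >= 0): OK
Complementary slackness (lambda_i * g_i(x) = 0 for all i): OK

Verdict: yes, KKT holds.

yes


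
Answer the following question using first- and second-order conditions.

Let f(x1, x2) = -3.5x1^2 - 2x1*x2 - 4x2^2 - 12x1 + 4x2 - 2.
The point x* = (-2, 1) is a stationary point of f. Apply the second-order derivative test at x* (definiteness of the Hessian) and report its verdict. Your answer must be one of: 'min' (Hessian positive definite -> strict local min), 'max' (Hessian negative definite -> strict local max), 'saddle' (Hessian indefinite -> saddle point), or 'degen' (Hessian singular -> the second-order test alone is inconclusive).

Compute the Hessian H = grad^2 f:
  H = [[-7, -2], [-2, -8]]
Verify stationarity: grad f(x*) = H x* + g = (0, 0).
Eigenvalues of H: -9.5616, -5.4384.
Both eigenvalues < 0, so H is negative definite -> x* is a strict local max.

max


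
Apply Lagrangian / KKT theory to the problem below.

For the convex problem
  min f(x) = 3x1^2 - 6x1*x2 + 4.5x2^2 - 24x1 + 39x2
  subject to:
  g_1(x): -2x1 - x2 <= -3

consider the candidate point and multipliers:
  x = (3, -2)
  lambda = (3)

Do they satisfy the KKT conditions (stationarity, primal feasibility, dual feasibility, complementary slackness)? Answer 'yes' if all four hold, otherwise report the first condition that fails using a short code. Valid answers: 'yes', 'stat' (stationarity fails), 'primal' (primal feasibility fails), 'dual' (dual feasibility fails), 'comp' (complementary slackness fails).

Gradient of f: grad f(x) = Q x + c = (6, 3)
Constraint values g_i(x) = a_i^T x - b_i:
  g_1((3, -2)) = -1
Stationarity residual: grad f(x) + sum_i lambda_i a_i = (0, 0)
  -> stationarity OK
Primal feasibility (all g_i <= 0): OK
Dual feasibility (all lambda_i >= 0): OK
Complementary slackness (lambda_i * g_i(x) = 0 for all i): FAILS

Verdict: the first failing condition is complementary_slackness -> comp.

comp


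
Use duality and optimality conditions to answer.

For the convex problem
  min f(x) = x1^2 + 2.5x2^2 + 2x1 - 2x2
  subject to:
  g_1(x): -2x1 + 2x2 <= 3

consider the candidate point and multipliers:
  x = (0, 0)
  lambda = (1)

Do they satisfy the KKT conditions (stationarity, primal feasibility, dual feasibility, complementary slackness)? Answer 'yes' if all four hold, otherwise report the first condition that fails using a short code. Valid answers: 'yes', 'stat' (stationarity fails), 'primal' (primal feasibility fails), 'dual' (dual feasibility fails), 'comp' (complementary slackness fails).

Gradient of f: grad f(x) = Q x + c = (2, -2)
Constraint values g_i(x) = a_i^T x - b_i:
  g_1((0, 0)) = -3
Stationarity residual: grad f(x) + sum_i lambda_i a_i = (0, 0)
  -> stationarity OK
Primal feasibility (all g_i <= 0): OK
Dual feasibility (all lambda_i >= 0): OK
Complementary slackness (lambda_i * g_i(x) = 0 for all i): FAILS

Verdict: the first failing condition is complementary_slackness -> comp.

comp


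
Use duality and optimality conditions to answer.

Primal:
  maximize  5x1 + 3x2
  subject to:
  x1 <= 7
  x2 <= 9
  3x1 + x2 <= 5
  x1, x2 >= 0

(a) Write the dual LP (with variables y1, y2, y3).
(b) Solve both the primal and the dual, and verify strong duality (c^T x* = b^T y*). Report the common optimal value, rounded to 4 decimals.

The standard primal-dual pair for 'max c^T x s.t. A x <= b, x >= 0' is:
  Dual:  min b^T y  s.t.  A^T y >= c,  y >= 0.

So the dual LP is:
  minimize  7y1 + 9y2 + 5y3
  subject to:
    y1 + 3y3 >= 5
    y2 + y3 >= 3
    y1, y2, y3 >= 0

Solving the primal: x* = (0, 5).
  primal value c^T x* = 15.
Solving the dual: y* = (0, 0, 3).
  dual value b^T y* = 15.
Strong duality: c^T x* = b^T y*. Confirmed.

15


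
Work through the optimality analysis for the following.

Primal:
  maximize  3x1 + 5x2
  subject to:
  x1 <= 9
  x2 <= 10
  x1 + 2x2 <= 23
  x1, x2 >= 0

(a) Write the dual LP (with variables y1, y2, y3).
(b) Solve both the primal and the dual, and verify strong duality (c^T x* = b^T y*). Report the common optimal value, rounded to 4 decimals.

The standard primal-dual pair for 'max c^T x s.t. A x <= b, x >= 0' is:
  Dual:  min b^T y  s.t.  A^T y >= c,  y >= 0.

So the dual LP is:
  minimize  9y1 + 10y2 + 23y3
  subject to:
    y1 + y3 >= 3
    y2 + 2y3 >= 5
    y1, y2, y3 >= 0

Solving the primal: x* = (9, 7).
  primal value c^T x* = 62.
Solving the dual: y* = (0.5, 0, 2.5).
  dual value b^T y* = 62.
Strong duality: c^T x* = b^T y*. Confirmed.

62


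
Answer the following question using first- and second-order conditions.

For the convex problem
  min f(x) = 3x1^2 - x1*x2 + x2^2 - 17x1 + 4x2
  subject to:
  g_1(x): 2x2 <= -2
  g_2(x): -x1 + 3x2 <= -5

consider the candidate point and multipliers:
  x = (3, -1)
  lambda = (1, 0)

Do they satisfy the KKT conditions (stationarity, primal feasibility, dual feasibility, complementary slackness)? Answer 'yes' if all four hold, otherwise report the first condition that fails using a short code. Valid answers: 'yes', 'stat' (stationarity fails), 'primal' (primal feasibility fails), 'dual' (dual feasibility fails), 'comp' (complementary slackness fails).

Gradient of f: grad f(x) = Q x + c = (2, -1)
Constraint values g_i(x) = a_i^T x - b_i:
  g_1((3, -1)) = 0
  g_2((3, -1)) = -1
Stationarity residual: grad f(x) + sum_i lambda_i a_i = (2, 1)
  -> stationarity FAILS
Primal feasibility (all g_i <= 0): OK
Dual feasibility (all lambda_i >= 0): OK
Complementary slackness (lambda_i * g_i(x) = 0 for all i): OK

Verdict: the first failing condition is stationarity -> stat.

stat


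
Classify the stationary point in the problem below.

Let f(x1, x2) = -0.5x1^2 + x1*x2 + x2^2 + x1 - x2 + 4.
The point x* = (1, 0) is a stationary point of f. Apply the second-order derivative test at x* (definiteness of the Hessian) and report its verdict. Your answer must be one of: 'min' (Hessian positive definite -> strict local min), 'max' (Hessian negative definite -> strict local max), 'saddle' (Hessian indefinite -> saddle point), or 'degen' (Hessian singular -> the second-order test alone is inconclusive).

Compute the Hessian H = grad^2 f:
  H = [[-1, 1], [1, 2]]
Verify stationarity: grad f(x*) = H x* + g = (0, 0).
Eigenvalues of H: -1.3028, 2.3028.
Eigenvalues have mixed signs, so H is indefinite -> x* is a saddle point.

saddle


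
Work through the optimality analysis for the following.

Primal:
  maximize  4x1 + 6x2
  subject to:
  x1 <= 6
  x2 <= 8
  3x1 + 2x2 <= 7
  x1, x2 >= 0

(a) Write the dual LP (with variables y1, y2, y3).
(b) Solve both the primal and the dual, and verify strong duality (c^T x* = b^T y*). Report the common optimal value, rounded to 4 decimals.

The standard primal-dual pair for 'max c^T x s.t. A x <= b, x >= 0' is:
  Dual:  min b^T y  s.t.  A^T y >= c,  y >= 0.

So the dual LP is:
  minimize  6y1 + 8y2 + 7y3
  subject to:
    y1 + 3y3 >= 4
    y2 + 2y3 >= 6
    y1, y2, y3 >= 0

Solving the primal: x* = (0, 3.5).
  primal value c^T x* = 21.
Solving the dual: y* = (0, 0, 3).
  dual value b^T y* = 21.
Strong duality: c^T x* = b^T y*. Confirmed.

21


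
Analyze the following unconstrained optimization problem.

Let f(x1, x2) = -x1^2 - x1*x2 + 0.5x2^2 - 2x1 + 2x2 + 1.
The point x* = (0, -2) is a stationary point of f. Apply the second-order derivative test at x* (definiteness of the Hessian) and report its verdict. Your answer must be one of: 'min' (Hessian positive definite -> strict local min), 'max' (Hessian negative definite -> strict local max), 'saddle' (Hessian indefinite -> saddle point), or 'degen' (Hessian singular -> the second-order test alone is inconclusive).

Compute the Hessian H = grad^2 f:
  H = [[-2, -1], [-1, 1]]
Verify stationarity: grad f(x*) = H x* + g = (0, 0).
Eigenvalues of H: -2.3028, 1.3028.
Eigenvalues have mixed signs, so H is indefinite -> x* is a saddle point.

saddle


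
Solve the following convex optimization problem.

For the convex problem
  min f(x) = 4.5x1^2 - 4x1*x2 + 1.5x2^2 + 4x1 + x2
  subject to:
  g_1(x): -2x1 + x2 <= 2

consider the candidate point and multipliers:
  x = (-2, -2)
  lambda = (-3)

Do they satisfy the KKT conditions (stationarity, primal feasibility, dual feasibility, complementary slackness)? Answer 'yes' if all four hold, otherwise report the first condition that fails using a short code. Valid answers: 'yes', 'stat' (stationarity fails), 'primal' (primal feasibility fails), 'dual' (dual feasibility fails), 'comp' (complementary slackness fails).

Gradient of f: grad f(x) = Q x + c = (-6, 3)
Constraint values g_i(x) = a_i^T x - b_i:
  g_1((-2, -2)) = 0
Stationarity residual: grad f(x) + sum_i lambda_i a_i = (0, 0)
  -> stationarity OK
Primal feasibility (all g_i <= 0): OK
Dual feasibility (all lambda_i >= 0): FAILS
Complementary slackness (lambda_i * g_i(x) = 0 for all i): OK

Verdict: the first failing condition is dual_feasibility -> dual.

dual


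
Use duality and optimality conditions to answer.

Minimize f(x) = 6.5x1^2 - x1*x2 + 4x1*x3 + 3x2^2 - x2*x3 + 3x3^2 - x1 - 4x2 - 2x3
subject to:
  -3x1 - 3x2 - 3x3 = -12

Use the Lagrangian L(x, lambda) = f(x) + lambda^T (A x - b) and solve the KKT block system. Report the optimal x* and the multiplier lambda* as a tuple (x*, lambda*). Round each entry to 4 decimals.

Form the Lagrangian:
  L(x, lambda) = (1/2) x^T Q x + c^T x + lambda^T (A x - b)
Stationarity (grad_x L = 0): Q x + c + A^T lambda = 0.
Primal feasibility: A x = b.

This gives the KKT block system:
  [ Q   A^T ] [ x     ]   [-c ]
  [ A    0  ] [ lambda ] = [ b ]

Solving the linear system:
  x*      = (0.2533, 2.1067, 1.64)
  lambda* = (2.2489)
  f(x*)   = 7.5133

x* = (0.2533, 2.1067, 1.64), lambda* = (2.2489)


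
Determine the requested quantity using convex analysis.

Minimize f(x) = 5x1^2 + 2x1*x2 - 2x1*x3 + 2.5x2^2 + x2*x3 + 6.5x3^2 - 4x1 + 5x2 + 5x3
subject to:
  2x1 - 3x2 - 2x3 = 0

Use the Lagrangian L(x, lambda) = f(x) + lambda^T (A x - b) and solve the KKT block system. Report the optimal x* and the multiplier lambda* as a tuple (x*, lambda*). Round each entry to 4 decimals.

Form the Lagrangian:
  L(x, lambda) = (1/2) x^T Q x + c^T x + lambda^T (A x - b)
Stationarity (grad_x L = 0): Q x + c + A^T lambda = 0.
Primal feasibility: A x = b.

This gives the KKT block system:
  [ Q   A^T ] [ x     ]   [-c ]
  [ A    0  ] [ lambda ] = [ b ]

Solving the linear system:
  x*      = (0.0061, 0.0826, -0.1179)
  lambda* = (1.7691)
  f(x*)   = -0.1002

x* = (0.0061, 0.0826, -0.1179), lambda* = (1.7691)


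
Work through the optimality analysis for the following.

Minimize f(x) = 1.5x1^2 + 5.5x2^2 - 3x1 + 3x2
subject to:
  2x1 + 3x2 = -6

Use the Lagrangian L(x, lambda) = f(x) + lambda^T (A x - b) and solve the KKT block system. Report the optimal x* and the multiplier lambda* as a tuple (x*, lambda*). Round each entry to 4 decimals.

Form the Lagrangian:
  L(x, lambda) = (1/2) x^T Q x + c^T x + lambda^T (A x - b)
Stationarity (grad_x L = 0): Q x + c + A^T lambda = 0.
Primal feasibility: A x = b.

This gives the KKT block system:
  [ Q   A^T ] [ x     ]   [-c ]
  [ A    0  ] [ lambda ] = [ b ]

Solving the linear system:
  x*      = (-1.2254, -1.1831)
  lambda* = (3.338)
  f(x*)   = 10.0775

x* = (-1.2254, -1.1831), lambda* = (3.338)


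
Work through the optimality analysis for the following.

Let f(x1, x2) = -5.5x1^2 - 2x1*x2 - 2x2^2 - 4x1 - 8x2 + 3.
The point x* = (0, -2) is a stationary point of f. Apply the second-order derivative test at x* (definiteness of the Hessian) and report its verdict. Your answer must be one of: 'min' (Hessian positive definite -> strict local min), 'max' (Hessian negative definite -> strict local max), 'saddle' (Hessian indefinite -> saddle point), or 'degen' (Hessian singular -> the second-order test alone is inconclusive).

Compute the Hessian H = grad^2 f:
  H = [[-11, -2], [-2, -4]]
Verify stationarity: grad f(x*) = H x* + g = (0, 0).
Eigenvalues of H: -11.5311, -3.4689.
Both eigenvalues < 0, so H is negative definite -> x* is a strict local max.

max


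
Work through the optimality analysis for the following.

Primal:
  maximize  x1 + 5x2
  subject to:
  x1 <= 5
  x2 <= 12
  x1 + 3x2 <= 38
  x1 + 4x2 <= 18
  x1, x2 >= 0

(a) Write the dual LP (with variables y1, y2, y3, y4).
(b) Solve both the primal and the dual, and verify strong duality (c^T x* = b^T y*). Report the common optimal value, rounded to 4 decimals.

The standard primal-dual pair for 'max c^T x s.t. A x <= b, x >= 0' is:
  Dual:  min b^T y  s.t.  A^T y >= c,  y >= 0.

So the dual LP is:
  minimize  5y1 + 12y2 + 38y3 + 18y4
  subject to:
    y1 + y3 + y4 >= 1
    y2 + 3y3 + 4y4 >= 5
    y1, y2, y3, y4 >= 0

Solving the primal: x* = (0, 4.5).
  primal value c^T x* = 22.5.
Solving the dual: y* = (0, 0, 0, 1.25).
  dual value b^T y* = 22.5.
Strong duality: c^T x* = b^T y*. Confirmed.

22.5


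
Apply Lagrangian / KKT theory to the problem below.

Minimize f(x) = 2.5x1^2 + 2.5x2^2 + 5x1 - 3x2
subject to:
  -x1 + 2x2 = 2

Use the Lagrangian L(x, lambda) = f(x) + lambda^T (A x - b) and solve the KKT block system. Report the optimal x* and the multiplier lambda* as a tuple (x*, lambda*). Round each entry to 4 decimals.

Form the Lagrangian:
  L(x, lambda) = (1/2) x^T Q x + c^T x + lambda^T (A x - b)
Stationarity (grad_x L = 0): Q x + c + A^T lambda = 0.
Primal feasibility: A x = b.

This gives the KKT block system:
  [ Q   A^T ] [ x     ]   [-c ]
  [ A    0  ] [ lambda ] = [ b ]

Solving the linear system:
  x*      = (-0.96, 0.52)
  lambda* = (0.2)
  f(x*)   = -3.38

x* = (-0.96, 0.52), lambda* = (0.2)


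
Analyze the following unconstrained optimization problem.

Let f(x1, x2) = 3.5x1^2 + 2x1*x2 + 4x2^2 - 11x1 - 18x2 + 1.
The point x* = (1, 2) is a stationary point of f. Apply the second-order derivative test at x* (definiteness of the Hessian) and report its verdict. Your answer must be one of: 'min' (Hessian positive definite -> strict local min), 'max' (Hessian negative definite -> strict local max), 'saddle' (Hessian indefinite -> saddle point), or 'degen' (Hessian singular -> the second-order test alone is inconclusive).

Compute the Hessian H = grad^2 f:
  H = [[7, 2], [2, 8]]
Verify stationarity: grad f(x*) = H x* + g = (0, 0).
Eigenvalues of H: 5.4384, 9.5616.
Both eigenvalues > 0, so H is positive definite -> x* is a strict local min.

min


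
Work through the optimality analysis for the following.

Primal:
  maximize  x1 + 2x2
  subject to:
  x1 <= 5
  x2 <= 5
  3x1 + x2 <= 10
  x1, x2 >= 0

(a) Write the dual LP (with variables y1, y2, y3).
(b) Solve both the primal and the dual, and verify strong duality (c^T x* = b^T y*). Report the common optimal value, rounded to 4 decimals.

The standard primal-dual pair for 'max c^T x s.t. A x <= b, x >= 0' is:
  Dual:  min b^T y  s.t.  A^T y >= c,  y >= 0.

So the dual LP is:
  minimize  5y1 + 5y2 + 10y3
  subject to:
    y1 + 3y3 >= 1
    y2 + y3 >= 2
    y1, y2, y3 >= 0

Solving the primal: x* = (1.6667, 5).
  primal value c^T x* = 11.6667.
Solving the dual: y* = (0, 1.6667, 0.3333).
  dual value b^T y* = 11.6667.
Strong duality: c^T x* = b^T y*. Confirmed.

11.6667


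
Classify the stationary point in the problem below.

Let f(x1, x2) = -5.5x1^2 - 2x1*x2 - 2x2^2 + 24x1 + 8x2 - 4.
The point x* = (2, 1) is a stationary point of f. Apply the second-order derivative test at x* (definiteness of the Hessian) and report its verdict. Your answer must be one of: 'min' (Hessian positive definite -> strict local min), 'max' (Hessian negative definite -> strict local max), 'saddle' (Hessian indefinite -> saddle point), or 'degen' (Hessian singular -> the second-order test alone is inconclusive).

Compute the Hessian H = grad^2 f:
  H = [[-11, -2], [-2, -4]]
Verify stationarity: grad f(x*) = H x* + g = (0, 0).
Eigenvalues of H: -11.5311, -3.4689.
Both eigenvalues < 0, so H is negative definite -> x* is a strict local max.

max


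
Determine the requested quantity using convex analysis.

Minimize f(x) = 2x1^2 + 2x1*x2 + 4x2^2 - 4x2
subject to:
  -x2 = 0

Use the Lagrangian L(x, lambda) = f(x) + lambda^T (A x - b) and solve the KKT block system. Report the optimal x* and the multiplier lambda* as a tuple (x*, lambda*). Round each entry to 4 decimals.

Form the Lagrangian:
  L(x, lambda) = (1/2) x^T Q x + c^T x + lambda^T (A x - b)
Stationarity (grad_x L = 0): Q x + c + A^T lambda = 0.
Primal feasibility: A x = b.

This gives the KKT block system:
  [ Q   A^T ] [ x     ]   [-c ]
  [ A    0  ] [ lambda ] = [ b ]

Solving the linear system:
  x*      = (0, 0)
  lambda* = (-4)
  f(x*)   = 0

x* = (0, 0), lambda* = (-4)


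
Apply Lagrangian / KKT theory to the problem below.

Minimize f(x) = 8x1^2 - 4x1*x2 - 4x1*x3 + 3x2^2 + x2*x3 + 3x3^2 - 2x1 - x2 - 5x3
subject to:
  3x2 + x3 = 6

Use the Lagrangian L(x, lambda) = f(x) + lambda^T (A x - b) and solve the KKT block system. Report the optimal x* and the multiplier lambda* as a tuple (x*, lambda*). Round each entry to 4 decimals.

Form the Lagrangian:
  L(x, lambda) = (1/2) x^T Q x + c^T x + lambda^T (A x - b)
Stationarity (grad_x L = 0): Q x + c + A^T lambda = 0.
Primal feasibility: A x = b.

This gives the KKT block system:
  [ Q   A^T ] [ x     ]   [-c ]
  [ A    0  ] [ lambda ] = [ b ]

Solving the linear system:
  x*      = (0.875, 1.5, 1.5)
  lambda* = (-2)
  f(x*)   = 0.625

x* = (0.875, 1.5, 1.5), lambda* = (-2)


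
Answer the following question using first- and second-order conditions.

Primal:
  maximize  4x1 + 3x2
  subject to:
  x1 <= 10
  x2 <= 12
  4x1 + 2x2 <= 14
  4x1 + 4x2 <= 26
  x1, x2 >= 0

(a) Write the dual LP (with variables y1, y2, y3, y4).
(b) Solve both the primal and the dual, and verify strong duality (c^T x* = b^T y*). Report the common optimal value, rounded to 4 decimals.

The standard primal-dual pair for 'max c^T x s.t. A x <= b, x >= 0' is:
  Dual:  min b^T y  s.t.  A^T y >= c,  y >= 0.

So the dual LP is:
  minimize  10y1 + 12y2 + 14y3 + 26y4
  subject to:
    y1 + 4y3 + 4y4 >= 4
    y2 + 2y3 + 4y4 >= 3
    y1, y2, y3, y4 >= 0

Solving the primal: x* = (0.5, 6).
  primal value c^T x* = 20.
Solving the dual: y* = (0, 0, 0.5, 0.5).
  dual value b^T y* = 20.
Strong duality: c^T x* = b^T y*. Confirmed.

20


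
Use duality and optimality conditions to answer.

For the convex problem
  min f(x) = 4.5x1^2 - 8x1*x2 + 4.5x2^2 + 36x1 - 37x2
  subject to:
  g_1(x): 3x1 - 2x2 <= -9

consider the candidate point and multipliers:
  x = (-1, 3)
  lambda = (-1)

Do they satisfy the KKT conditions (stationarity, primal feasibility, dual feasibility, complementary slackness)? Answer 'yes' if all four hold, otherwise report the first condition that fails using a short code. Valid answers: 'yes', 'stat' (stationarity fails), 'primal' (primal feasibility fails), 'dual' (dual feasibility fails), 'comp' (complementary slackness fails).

Gradient of f: grad f(x) = Q x + c = (3, -2)
Constraint values g_i(x) = a_i^T x - b_i:
  g_1((-1, 3)) = 0
Stationarity residual: grad f(x) + sum_i lambda_i a_i = (0, 0)
  -> stationarity OK
Primal feasibility (all g_i <= 0): OK
Dual feasibility (all lambda_i >= 0): FAILS
Complementary slackness (lambda_i * g_i(x) = 0 for all i): OK

Verdict: the first failing condition is dual_feasibility -> dual.

dual


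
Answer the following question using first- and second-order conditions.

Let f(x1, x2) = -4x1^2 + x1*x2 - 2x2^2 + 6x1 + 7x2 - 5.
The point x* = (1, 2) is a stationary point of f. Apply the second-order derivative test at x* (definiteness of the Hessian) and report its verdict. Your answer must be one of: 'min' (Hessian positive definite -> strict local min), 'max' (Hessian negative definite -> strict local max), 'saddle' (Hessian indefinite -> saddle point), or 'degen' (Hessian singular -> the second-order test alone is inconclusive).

Compute the Hessian H = grad^2 f:
  H = [[-8, 1], [1, -4]]
Verify stationarity: grad f(x*) = H x* + g = (0, 0).
Eigenvalues of H: -8.2361, -3.7639.
Both eigenvalues < 0, so H is negative definite -> x* is a strict local max.

max


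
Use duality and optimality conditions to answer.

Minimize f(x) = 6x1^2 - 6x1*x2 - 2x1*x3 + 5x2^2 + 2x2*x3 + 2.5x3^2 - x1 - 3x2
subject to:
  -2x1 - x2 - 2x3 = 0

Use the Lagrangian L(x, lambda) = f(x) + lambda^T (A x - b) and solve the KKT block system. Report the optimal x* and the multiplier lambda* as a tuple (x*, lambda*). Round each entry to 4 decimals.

Form the Lagrangian:
  L(x, lambda) = (1/2) x^T Q x + c^T x + lambda^T (A x - b)
Stationarity (grad_x L = 0): Q x + c + A^T lambda = 0.
Primal feasibility: A x = b.

This gives the KKT block system:
  [ Q   A^T ] [ x     ]   [-c ]
  [ A    0  ] [ lambda ] = [ b ]

Solving the linear system:
  x*      = (0.1307, 0.3879, -0.3247)
  lambda* = (-0.5546)
  f(x*)   = -0.6473

x* = (0.1307, 0.3879, -0.3247), lambda* = (-0.5546)


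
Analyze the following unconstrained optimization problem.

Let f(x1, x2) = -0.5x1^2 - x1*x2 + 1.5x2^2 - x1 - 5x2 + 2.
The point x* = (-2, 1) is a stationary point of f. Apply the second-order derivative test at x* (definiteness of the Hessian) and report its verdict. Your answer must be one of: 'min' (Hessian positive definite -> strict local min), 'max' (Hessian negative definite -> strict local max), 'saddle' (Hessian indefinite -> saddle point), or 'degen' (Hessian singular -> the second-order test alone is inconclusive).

Compute the Hessian H = grad^2 f:
  H = [[-1, -1], [-1, 3]]
Verify stationarity: grad f(x*) = H x* + g = (0, 0).
Eigenvalues of H: -1.2361, 3.2361.
Eigenvalues have mixed signs, so H is indefinite -> x* is a saddle point.

saddle


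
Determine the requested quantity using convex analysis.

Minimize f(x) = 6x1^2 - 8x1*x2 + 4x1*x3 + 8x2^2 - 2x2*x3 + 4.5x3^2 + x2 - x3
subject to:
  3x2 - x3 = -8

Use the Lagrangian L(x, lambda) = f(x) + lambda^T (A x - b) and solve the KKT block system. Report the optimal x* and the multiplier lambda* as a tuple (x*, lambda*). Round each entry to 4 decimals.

Form the Lagrangian:
  L(x, lambda) = (1/2) x^T Q x + c^T x + lambda^T (A x - b)
Stationarity (grad_x L = 0): Q x + c + A^T lambda = 0.
Primal feasibility: A x = b.

This gives the KKT block system:
  [ Q   A^T ] [ x     ]   [-c ]
  [ A    0  ] [ lambda ] = [ b ]

Solving the linear system:
  x*      = (-1.9203, -2.239, 1.2829)
  lambda* = (7.3426)
  f(x*)   = 27.6096

x* = (-1.9203, -2.239, 1.2829), lambda* = (7.3426)


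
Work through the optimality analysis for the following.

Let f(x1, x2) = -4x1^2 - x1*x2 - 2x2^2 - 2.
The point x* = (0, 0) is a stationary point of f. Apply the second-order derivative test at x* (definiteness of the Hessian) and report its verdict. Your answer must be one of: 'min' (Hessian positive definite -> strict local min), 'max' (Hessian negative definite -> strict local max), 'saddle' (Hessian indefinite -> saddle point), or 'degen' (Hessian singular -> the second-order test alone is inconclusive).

Compute the Hessian H = grad^2 f:
  H = [[-8, -1], [-1, -4]]
Verify stationarity: grad f(x*) = H x* + g = (0, 0).
Eigenvalues of H: -8.2361, -3.7639.
Both eigenvalues < 0, so H is negative definite -> x* is a strict local max.

max


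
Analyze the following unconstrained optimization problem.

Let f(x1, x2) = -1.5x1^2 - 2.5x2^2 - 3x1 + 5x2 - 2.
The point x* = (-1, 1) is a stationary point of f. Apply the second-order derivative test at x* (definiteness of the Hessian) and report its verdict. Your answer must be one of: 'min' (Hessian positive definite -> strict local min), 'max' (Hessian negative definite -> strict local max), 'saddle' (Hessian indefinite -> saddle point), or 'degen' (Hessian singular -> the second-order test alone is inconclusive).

Compute the Hessian H = grad^2 f:
  H = [[-3, 0], [0, -5]]
Verify stationarity: grad f(x*) = H x* + g = (0, 0).
Eigenvalues of H: -5, -3.
Both eigenvalues < 0, so H is negative definite -> x* is a strict local max.

max


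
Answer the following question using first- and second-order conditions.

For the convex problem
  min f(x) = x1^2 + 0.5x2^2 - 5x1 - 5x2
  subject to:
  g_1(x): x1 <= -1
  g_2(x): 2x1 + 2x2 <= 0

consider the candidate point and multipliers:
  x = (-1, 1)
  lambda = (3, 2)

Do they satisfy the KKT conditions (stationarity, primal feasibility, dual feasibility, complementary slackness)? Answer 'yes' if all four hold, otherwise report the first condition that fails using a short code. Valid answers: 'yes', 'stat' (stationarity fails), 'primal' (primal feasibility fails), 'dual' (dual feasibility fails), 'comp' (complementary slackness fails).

Gradient of f: grad f(x) = Q x + c = (-7, -4)
Constraint values g_i(x) = a_i^T x - b_i:
  g_1((-1, 1)) = 0
  g_2((-1, 1)) = 0
Stationarity residual: grad f(x) + sum_i lambda_i a_i = (0, 0)
  -> stationarity OK
Primal feasibility (all g_i <= 0): OK
Dual feasibility (all lambda_i >= 0): OK
Complementary slackness (lambda_i * g_i(x) = 0 for all i): OK

Verdict: yes, KKT holds.

yes


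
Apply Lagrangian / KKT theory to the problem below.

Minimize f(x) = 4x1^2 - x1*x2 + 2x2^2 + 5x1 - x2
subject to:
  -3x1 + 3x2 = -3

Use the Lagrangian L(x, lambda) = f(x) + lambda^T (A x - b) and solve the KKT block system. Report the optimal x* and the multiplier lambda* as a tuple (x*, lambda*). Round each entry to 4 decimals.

Form the Lagrangian:
  L(x, lambda) = (1/2) x^T Q x + c^T x + lambda^T (A x - b)
Stationarity (grad_x L = 0): Q x + c + A^T lambda = 0.
Primal feasibility: A x = b.

This gives the KKT block system:
  [ Q   A^T ] [ x     ]   [-c ]
  [ A    0  ] [ lambda ] = [ b ]

Solving the linear system:
  x*      = (-0.1, -1.1)
  lambda* = (1.7667)
  f(x*)   = 2.95

x* = (-0.1, -1.1), lambda* = (1.7667)


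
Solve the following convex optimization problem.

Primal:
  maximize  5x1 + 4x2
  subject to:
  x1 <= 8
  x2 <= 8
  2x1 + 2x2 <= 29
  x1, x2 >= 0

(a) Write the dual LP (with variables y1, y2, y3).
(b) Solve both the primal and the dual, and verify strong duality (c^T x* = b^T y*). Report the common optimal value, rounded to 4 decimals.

The standard primal-dual pair for 'max c^T x s.t. A x <= b, x >= 0' is:
  Dual:  min b^T y  s.t.  A^T y >= c,  y >= 0.

So the dual LP is:
  minimize  8y1 + 8y2 + 29y3
  subject to:
    y1 + 2y3 >= 5
    y2 + 2y3 >= 4
    y1, y2, y3 >= 0

Solving the primal: x* = (8, 6.5).
  primal value c^T x* = 66.
Solving the dual: y* = (1, 0, 2).
  dual value b^T y* = 66.
Strong duality: c^T x* = b^T y*. Confirmed.

66


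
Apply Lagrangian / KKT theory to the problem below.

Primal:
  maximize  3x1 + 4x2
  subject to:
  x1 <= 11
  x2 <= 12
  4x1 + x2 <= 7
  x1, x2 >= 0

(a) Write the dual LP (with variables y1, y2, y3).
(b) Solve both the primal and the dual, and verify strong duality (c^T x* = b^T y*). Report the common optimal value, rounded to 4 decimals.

The standard primal-dual pair for 'max c^T x s.t. A x <= b, x >= 0' is:
  Dual:  min b^T y  s.t.  A^T y >= c,  y >= 0.

So the dual LP is:
  minimize  11y1 + 12y2 + 7y3
  subject to:
    y1 + 4y3 >= 3
    y2 + y3 >= 4
    y1, y2, y3 >= 0

Solving the primal: x* = (0, 7).
  primal value c^T x* = 28.
Solving the dual: y* = (0, 0, 4).
  dual value b^T y* = 28.
Strong duality: c^T x* = b^T y*. Confirmed.

28


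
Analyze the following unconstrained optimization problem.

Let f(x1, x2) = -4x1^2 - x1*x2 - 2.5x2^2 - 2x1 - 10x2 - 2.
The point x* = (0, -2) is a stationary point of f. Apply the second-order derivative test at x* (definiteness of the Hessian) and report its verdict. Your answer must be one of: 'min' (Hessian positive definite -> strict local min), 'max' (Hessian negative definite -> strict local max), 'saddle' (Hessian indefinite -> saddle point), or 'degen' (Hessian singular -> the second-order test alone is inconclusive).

Compute the Hessian H = grad^2 f:
  H = [[-8, -1], [-1, -5]]
Verify stationarity: grad f(x*) = H x* + g = (0, 0).
Eigenvalues of H: -8.3028, -4.6972.
Both eigenvalues < 0, so H is negative definite -> x* is a strict local max.

max


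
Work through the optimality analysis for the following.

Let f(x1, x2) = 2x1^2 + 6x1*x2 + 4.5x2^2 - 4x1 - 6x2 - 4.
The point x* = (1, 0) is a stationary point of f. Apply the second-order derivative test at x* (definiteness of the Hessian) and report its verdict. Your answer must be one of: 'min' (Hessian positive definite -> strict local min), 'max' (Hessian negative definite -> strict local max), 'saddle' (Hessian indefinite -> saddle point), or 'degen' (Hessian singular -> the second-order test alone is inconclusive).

Compute the Hessian H = grad^2 f:
  H = [[4, 6], [6, 9]]
Verify stationarity: grad f(x*) = H x* + g = (0, 0).
Eigenvalues of H: 0, 13.
H has a zero eigenvalue (singular; positive semidefinite but not definite), so H is neither positive definite, negative definite, nor indefinite. The second-order test alone is inconclusive -> degen.
(Indeed, f is constant along the null direction of H through x*, so x* is not a strict local extremum.)

degen


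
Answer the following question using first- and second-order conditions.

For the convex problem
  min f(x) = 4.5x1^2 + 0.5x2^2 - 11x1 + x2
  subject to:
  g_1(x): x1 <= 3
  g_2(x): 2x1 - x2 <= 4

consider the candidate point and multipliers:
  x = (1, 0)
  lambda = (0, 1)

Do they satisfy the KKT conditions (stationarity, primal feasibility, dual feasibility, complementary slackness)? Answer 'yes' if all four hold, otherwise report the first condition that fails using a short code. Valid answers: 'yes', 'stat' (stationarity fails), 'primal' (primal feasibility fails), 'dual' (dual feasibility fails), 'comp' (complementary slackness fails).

Gradient of f: grad f(x) = Q x + c = (-2, 1)
Constraint values g_i(x) = a_i^T x - b_i:
  g_1((1, 0)) = -2
  g_2((1, 0)) = -2
Stationarity residual: grad f(x) + sum_i lambda_i a_i = (0, 0)
  -> stationarity OK
Primal feasibility (all g_i <= 0): OK
Dual feasibility (all lambda_i >= 0): OK
Complementary slackness (lambda_i * g_i(x) = 0 for all i): FAILS

Verdict: the first failing condition is complementary_slackness -> comp.

comp


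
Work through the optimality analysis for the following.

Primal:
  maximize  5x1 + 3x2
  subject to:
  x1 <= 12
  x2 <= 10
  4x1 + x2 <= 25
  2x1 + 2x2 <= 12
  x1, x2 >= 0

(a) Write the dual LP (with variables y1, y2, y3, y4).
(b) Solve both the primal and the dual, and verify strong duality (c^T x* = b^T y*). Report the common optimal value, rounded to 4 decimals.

The standard primal-dual pair for 'max c^T x s.t. A x <= b, x >= 0' is:
  Dual:  min b^T y  s.t.  A^T y >= c,  y >= 0.

So the dual LP is:
  minimize  12y1 + 10y2 + 25y3 + 12y4
  subject to:
    y1 + 4y3 + 2y4 >= 5
    y2 + y3 + 2y4 >= 3
    y1, y2, y3, y4 >= 0

Solving the primal: x* = (6, 0).
  primal value c^T x* = 30.
Solving the dual: y* = (0, 0, 0, 2.5).
  dual value b^T y* = 30.
Strong duality: c^T x* = b^T y*. Confirmed.

30


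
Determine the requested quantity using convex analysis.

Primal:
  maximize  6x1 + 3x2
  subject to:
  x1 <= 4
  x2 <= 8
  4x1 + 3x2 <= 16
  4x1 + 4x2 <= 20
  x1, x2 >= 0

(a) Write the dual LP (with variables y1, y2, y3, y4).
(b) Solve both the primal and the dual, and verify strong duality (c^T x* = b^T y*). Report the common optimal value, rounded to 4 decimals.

The standard primal-dual pair for 'max c^T x s.t. A x <= b, x >= 0' is:
  Dual:  min b^T y  s.t.  A^T y >= c,  y >= 0.

So the dual LP is:
  minimize  4y1 + 8y2 + 16y3 + 20y4
  subject to:
    y1 + 4y3 + 4y4 >= 6
    y2 + 3y3 + 4y4 >= 3
    y1, y2, y3, y4 >= 0

Solving the primal: x* = (4, 0).
  primal value c^T x* = 24.
Solving the dual: y* = (2, 0, 1, 0).
  dual value b^T y* = 24.
Strong duality: c^T x* = b^T y*. Confirmed.

24


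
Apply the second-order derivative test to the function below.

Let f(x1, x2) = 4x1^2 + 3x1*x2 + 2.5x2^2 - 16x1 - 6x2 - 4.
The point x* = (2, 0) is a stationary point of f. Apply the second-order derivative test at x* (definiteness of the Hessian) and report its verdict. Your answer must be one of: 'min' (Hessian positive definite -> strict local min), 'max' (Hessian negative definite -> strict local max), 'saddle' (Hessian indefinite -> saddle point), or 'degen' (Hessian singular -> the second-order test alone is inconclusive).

Compute the Hessian H = grad^2 f:
  H = [[8, 3], [3, 5]]
Verify stationarity: grad f(x*) = H x* + g = (0, 0).
Eigenvalues of H: 3.1459, 9.8541.
Both eigenvalues > 0, so H is positive definite -> x* is a strict local min.

min


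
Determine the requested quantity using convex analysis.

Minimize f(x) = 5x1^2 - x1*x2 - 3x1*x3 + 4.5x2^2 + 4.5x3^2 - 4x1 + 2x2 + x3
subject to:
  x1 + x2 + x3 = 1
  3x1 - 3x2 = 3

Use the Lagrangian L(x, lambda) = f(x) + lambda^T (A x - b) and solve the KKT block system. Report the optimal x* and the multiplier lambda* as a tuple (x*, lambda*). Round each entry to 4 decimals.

Form the Lagrangian:
  L(x, lambda) = (1/2) x^T Q x + c^T x + lambda^T (A x - b)
Stationarity (grad_x L = 0): Q x + c + A^T lambda = 0.
Primal feasibility: A x = b.

This gives the KKT block system:
  [ Q   A^T ] [ x     ]   [-c ]
  [ A    0  ] [ lambda ] = [ b ]

Solving the linear system:
  x*      = (0.8308, -0.1692, 0.3385)
  lambda* = (-1.5538, -0.6359)
  f(x*)   = 0.0692

x* = (0.8308, -0.1692, 0.3385), lambda* = (-1.5538, -0.6359)


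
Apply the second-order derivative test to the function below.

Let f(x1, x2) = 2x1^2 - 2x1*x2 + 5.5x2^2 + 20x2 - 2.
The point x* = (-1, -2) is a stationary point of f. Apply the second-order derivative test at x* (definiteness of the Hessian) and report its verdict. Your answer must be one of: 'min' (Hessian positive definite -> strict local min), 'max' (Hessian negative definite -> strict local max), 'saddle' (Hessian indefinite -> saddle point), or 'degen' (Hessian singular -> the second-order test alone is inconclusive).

Compute the Hessian H = grad^2 f:
  H = [[4, -2], [-2, 11]]
Verify stationarity: grad f(x*) = H x* + g = (0, 0).
Eigenvalues of H: 3.4689, 11.5311.
Both eigenvalues > 0, so H is positive definite -> x* is a strict local min.

min
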